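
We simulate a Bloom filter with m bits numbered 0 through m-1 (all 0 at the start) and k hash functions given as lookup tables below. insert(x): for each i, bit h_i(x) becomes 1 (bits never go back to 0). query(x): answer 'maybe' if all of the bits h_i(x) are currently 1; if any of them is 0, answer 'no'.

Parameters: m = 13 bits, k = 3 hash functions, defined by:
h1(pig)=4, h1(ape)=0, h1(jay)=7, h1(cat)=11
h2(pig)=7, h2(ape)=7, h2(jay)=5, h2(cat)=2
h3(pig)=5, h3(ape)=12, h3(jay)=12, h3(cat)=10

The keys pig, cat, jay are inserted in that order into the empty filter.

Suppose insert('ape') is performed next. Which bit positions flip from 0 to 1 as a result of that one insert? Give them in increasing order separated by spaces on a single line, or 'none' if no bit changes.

Start: bits=0000000000000
After insert 'pig': sets bits 4 5 7 -> bits=0000110100000
After insert 'cat': sets bits 2 10 11 -> bits=0010110100110
After insert 'jay': sets bits 5 7 12 -> bits=0010110100111
insert 'ape' would touch bits 0 7 12; currently bit0=0, bit7=1, bit12=1
Bits that are 0 among those (would change 0->1): 0

Answer: 0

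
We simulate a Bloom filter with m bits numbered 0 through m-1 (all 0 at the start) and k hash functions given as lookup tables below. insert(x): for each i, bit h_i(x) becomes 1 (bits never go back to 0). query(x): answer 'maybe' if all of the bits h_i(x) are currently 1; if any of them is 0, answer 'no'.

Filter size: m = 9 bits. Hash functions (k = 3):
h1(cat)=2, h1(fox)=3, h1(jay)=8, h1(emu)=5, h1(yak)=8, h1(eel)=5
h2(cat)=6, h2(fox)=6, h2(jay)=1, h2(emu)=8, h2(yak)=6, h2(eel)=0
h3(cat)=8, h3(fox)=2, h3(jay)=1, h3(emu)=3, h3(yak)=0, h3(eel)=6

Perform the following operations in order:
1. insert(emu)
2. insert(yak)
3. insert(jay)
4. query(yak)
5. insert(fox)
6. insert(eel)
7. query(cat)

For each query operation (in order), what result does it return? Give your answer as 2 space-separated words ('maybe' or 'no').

Answer: maybe maybe

Derivation:
Start: bits=000000000
Op 1: insert emu -> sets bits 3 5 8 -> bits=000101001
Op 2: insert yak -> sets bits 0 6 8 -> bits=100101101
Op 3: insert jay -> sets bits 1 8 -> bits=110101101
Op 4: query yak -> checks bit0=1, bit6=1, bit8=1 (all 1) -> maybe
Op 5: insert fox -> sets bits 2 3 6 -> bits=111101101
Op 6: insert eel -> sets bits 0 5 6 -> bits=111101101
Op 7: query cat -> checks bit2=1, bit6=1, bit8=1 (all 1) -> maybe
Query results in order: maybe maybe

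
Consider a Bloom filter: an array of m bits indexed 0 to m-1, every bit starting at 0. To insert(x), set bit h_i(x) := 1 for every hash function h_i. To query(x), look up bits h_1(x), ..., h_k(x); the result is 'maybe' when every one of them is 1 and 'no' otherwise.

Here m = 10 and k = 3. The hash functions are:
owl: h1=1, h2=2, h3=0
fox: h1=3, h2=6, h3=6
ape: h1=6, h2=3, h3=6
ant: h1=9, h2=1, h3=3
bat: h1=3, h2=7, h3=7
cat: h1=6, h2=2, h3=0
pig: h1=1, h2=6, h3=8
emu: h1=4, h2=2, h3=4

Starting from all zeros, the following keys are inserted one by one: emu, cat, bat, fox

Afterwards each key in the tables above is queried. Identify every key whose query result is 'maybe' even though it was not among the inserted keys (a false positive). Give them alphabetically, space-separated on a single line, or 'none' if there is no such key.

Start: bits=0000000000
After insert 'emu': sets bits 2 4 -> bits=0010100000
After insert 'cat': sets bits 0 2 6 -> bits=1010101000
After insert 'bat': sets bits 3 7 -> bits=1011101100
After insert 'fox': sets bits 3 6 -> bits=1011101100
Not inserted: ant ape owl pig — query each against bits=1011101100:
query ant: checks bit1=0, bit3=1, bit9=0 (has a 0) -> no => not a false positive
query ape: checks bit3=1, bit6=1 (all 1) -> maybe => FALSE POSITIVE
query owl: checks bit0=1, bit1=0, bit2=1 (has a 0) -> no => not a false positive
query pig: checks bit1=0, bit6=1, bit8=0 (has a 0) -> no => not a false positive
False positives (alphabetical): ape

Answer: ape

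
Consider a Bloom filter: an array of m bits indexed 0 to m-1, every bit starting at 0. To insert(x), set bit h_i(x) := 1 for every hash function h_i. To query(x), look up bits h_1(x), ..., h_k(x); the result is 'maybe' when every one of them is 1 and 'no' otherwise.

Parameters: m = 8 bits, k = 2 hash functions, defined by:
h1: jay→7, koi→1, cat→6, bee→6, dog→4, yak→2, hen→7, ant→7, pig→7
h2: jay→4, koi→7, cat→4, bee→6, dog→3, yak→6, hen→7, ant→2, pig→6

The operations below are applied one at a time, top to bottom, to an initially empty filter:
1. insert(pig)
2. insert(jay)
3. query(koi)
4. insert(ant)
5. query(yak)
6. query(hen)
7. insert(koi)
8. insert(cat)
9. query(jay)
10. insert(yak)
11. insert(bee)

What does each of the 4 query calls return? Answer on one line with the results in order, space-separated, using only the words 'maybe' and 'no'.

Start: bits=00000000
Op 1: insert pig -> sets bits 6 7 -> bits=00000011
Op 2: insert jay -> sets bits 4 7 -> bits=00001011
Op 3: query koi -> checks bit1=0, bit7=1 (has a 0) -> no
Op 4: insert ant -> sets bits 2 7 -> bits=00101011
Op 5: query yak -> checks bit2=1, bit6=1 (all 1) -> maybe
Op 6: query hen -> checks bit7=1 (all 1) -> maybe
Op 7: insert koi -> sets bits 1 7 -> bits=01101011
Op 8: insert cat -> sets bits 4 6 -> bits=01101011
Op 9: query jay -> checks bit4=1, bit7=1 (all 1) -> maybe
Op 10: insert yak -> sets bits 2 6 -> bits=01101011
Op 11: insert bee -> sets bits 6 -> bits=01101011
Query results in order: no maybe maybe maybe

Answer: no maybe maybe maybe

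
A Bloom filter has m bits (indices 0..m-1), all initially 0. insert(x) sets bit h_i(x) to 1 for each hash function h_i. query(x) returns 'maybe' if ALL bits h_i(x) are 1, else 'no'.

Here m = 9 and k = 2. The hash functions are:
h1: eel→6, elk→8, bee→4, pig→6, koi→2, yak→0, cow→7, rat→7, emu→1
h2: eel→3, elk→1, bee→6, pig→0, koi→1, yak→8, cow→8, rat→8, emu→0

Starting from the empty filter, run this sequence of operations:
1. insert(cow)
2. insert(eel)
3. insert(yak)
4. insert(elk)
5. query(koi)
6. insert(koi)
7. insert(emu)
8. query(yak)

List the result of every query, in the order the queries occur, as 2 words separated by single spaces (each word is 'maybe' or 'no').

Answer: no maybe

Derivation:
Start: bits=000000000
Op 1: insert cow -> sets bits 7 8 -> bits=000000011
Op 2: insert eel -> sets bits 3 6 -> bits=000100111
Op 3: insert yak -> sets bits 0 8 -> bits=100100111
Op 4: insert elk -> sets bits 1 8 -> bits=110100111
Op 5: query koi -> checks bit1=1, bit2=0 (has a 0) -> no
Op 6: insert koi -> sets bits 1 2 -> bits=111100111
Op 7: insert emu -> sets bits 0 1 -> bits=111100111
Op 8: query yak -> checks bit0=1, bit8=1 (all 1) -> maybe
Query results in order: no maybe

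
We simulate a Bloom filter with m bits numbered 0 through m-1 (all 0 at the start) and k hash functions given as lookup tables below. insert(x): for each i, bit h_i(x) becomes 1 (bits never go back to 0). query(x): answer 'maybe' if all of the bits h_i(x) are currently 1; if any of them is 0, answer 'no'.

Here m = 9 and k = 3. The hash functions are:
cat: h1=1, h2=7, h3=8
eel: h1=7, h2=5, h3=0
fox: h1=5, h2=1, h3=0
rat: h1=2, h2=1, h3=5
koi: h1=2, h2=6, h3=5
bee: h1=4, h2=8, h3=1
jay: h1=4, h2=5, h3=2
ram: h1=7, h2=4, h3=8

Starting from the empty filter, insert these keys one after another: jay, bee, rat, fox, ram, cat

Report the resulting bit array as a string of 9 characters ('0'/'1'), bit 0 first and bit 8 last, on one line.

Start: bits=000000000
After insert 'jay': sets bits 2 4 5 -> bits=001011000
After insert 'bee': sets bits 1 4 8 -> bits=011011001
After insert 'rat': sets bits 1 2 5 -> bits=011011001
After insert 'fox': sets bits 0 1 5 -> bits=111011001
After insert 'ram': sets bits 4 7 8 -> bits=111011011
After insert 'cat': sets bits 1 7 8 -> bits=111011011

Answer: 111011011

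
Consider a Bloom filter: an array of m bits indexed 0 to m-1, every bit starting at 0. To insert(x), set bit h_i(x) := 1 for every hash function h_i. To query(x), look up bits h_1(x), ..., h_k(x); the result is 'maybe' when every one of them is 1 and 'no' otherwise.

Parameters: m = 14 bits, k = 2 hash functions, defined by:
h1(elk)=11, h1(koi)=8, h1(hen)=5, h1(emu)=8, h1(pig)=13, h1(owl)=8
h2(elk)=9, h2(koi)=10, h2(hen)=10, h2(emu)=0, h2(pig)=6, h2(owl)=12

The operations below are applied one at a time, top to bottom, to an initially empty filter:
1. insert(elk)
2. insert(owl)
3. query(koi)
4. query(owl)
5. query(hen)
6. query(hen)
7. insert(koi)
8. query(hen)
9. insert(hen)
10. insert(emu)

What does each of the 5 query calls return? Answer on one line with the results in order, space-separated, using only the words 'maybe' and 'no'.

Start: bits=00000000000000
Op 1: insert elk -> sets bits 9 11 -> bits=00000000010100
Op 2: insert owl -> sets bits 8 12 -> bits=00000000110110
Op 3: query koi -> checks bit8=1, bit10=0 (has a 0) -> no
Op 4: query owl -> checks bit8=1, bit12=1 (all 1) -> maybe
Op 5: query hen -> checks bit5=0, bit10=0 (has a 0) -> no
Op 6: query hen -> checks bit5=0, bit10=0 (has a 0) -> no
Op 7: insert koi -> sets bits 8 10 -> bits=00000000111110
Op 8: query hen -> checks bit5=0, bit10=1 (has a 0) -> no
Op 9: insert hen -> sets bits 5 10 -> bits=00000100111110
Op 10: insert emu -> sets bits 0 8 -> bits=10000100111110
Query results in order: no maybe no no no

Answer: no maybe no no no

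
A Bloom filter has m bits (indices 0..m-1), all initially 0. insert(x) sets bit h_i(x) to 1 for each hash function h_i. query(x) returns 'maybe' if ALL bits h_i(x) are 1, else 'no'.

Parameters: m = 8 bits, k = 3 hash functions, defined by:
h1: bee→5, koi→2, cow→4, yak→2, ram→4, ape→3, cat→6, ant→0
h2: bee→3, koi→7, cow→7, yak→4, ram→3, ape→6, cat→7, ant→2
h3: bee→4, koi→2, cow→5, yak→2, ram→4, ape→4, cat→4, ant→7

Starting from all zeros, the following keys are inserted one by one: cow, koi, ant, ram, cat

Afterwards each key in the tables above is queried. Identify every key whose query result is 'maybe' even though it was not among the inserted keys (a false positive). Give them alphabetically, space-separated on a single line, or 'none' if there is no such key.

Start: bits=00000000
After insert 'cow': sets bits 4 5 7 -> bits=00001101
After insert 'koi': sets bits 2 7 -> bits=00101101
After insert 'ant': sets bits 0 2 7 -> bits=10101101
After insert 'ram': sets bits 3 4 -> bits=10111101
After insert 'cat': sets bits 4 6 7 -> bits=10111111
Not inserted: ape bee yak — query each against bits=10111111:
query ape: checks bit3=1, bit4=1, bit6=1 (all 1) -> maybe => FALSE POSITIVE
query bee: checks bit3=1, bit4=1, bit5=1 (all 1) -> maybe => FALSE POSITIVE
query yak: checks bit2=1, bit4=1 (all 1) -> maybe => FALSE POSITIVE
False positives (alphabetical): ape bee yak

Answer: ape bee yak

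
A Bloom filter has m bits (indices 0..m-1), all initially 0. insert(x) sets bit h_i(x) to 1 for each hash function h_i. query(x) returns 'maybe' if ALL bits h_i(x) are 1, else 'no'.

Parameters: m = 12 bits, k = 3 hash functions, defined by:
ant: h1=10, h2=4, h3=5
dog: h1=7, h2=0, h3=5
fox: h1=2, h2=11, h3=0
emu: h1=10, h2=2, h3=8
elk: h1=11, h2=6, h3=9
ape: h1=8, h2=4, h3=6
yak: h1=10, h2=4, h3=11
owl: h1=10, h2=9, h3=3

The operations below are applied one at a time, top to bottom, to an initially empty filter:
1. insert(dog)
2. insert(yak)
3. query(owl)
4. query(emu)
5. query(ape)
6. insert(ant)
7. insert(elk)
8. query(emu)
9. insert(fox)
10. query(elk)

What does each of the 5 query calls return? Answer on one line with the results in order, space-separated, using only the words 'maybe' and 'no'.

Start: bits=000000000000
Op 1: insert dog -> sets bits 0 5 7 -> bits=100001010000
Op 2: insert yak -> sets bits 4 10 11 -> bits=100011010011
Op 3: query owl -> checks bit3=0, bit9=0, bit10=1 (has a 0) -> no
Op 4: query emu -> checks bit2=0, bit8=0, bit10=1 (has a 0) -> no
Op 5: query ape -> checks bit4=1, bit6=0, bit8=0 (has a 0) -> no
Op 6: insert ant -> sets bits 4 5 10 -> bits=100011010011
Op 7: insert elk -> sets bits 6 9 11 -> bits=100011110111
Op 8: query emu -> checks bit2=0, bit8=0, bit10=1 (has a 0) -> no
Op 9: insert fox -> sets bits 0 2 11 -> bits=101011110111
Op 10: query elk -> checks bit6=1, bit9=1, bit11=1 (all 1) -> maybe
Query results in order: no no no no maybe

Answer: no no no no maybe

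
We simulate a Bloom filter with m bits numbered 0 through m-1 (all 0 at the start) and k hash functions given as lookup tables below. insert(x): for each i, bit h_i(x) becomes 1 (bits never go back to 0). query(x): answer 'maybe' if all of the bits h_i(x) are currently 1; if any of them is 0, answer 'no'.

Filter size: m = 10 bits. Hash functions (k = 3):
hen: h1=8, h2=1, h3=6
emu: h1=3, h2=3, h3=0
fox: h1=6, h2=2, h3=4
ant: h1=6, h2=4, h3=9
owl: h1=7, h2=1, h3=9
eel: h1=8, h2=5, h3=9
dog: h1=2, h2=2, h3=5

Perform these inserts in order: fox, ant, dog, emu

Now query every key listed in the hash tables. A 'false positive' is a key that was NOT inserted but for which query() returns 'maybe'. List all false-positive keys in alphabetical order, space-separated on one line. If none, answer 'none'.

Start: bits=0000000000
After insert 'fox': sets bits 2 4 6 -> bits=0010101000
After insert 'ant': sets bits 4 6 9 -> bits=0010101001
After insert 'dog': sets bits 2 5 -> bits=0010111001
After insert 'emu': sets bits 0 3 -> bits=1011111001
Not inserted: eel hen owl — query each against bits=1011111001:
query eel: checks bit5=1, bit8=0, bit9=1 (has a 0) -> no => not a false positive
query hen: checks bit1=0, bit6=1, bit8=0 (has a 0) -> no => not a false positive
query owl: checks bit1=0, bit7=0, bit9=1 (has a 0) -> no => not a false positive
False positives (alphabetical): none

Answer: none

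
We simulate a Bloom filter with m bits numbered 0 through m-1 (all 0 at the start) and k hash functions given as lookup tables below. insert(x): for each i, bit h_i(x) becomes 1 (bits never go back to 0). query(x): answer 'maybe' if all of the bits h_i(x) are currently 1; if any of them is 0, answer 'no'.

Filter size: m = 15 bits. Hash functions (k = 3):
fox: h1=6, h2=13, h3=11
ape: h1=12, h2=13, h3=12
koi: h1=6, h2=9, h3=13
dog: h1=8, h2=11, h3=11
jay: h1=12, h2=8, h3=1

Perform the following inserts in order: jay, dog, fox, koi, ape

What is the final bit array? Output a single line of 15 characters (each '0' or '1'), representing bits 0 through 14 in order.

Answer: 010000101101110

Derivation:
Start: bits=000000000000000
After insert 'jay': sets bits 1 8 12 -> bits=010000001000100
After insert 'dog': sets bits 8 11 -> bits=010000001001100
After insert 'fox': sets bits 6 11 13 -> bits=010000101001110
After insert 'koi': sets bits 6 9 13 -> bits=010000101101110
After insert 'ape': sets bits 12 13 -> bits=010000101101110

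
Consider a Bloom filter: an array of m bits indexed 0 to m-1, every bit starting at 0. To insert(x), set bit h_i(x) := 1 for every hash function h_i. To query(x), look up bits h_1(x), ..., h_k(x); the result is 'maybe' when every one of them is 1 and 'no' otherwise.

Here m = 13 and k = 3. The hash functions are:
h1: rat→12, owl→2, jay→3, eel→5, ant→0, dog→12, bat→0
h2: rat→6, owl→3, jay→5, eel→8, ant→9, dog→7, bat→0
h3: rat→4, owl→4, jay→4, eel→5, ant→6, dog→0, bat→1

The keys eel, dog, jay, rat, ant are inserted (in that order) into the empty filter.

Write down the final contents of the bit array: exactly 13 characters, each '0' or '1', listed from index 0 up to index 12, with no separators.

Start: bits=0000000000000
After insert 'eel': sets bits 5 8 -> bits=0000010010000
After insert 'dog': sets bits 0 7 12 -> bits=1000010110001
After insert 'jay': sets bits 3 4 5 -> bits=1001110110001
After insert 'rat': sets bits 4 6 12 -> bits=1001111110001
After insert 'ant': sets bits 0 6 9 -> bits=1001111111001

Answer: 1001111111001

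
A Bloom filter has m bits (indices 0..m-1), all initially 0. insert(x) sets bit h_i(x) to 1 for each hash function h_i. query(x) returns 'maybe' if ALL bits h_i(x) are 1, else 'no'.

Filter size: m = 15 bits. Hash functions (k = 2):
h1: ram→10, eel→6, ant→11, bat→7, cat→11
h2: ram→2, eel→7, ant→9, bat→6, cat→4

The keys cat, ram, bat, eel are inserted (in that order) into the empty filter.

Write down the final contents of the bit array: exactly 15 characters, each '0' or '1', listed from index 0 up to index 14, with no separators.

Answer: 001010110011000

Derivation:
Start: bits=000000000000000
After insert 'cat': sets bits 4 11 -> bits=000010000001000
After insert 'ram': sets bits 2 10 -> bits=001010000011000
After insert 'bat': sets bits 6 7 -> bits=001010110011000
After insert 'eel': sets bits 6 7 -> bits=001010110011000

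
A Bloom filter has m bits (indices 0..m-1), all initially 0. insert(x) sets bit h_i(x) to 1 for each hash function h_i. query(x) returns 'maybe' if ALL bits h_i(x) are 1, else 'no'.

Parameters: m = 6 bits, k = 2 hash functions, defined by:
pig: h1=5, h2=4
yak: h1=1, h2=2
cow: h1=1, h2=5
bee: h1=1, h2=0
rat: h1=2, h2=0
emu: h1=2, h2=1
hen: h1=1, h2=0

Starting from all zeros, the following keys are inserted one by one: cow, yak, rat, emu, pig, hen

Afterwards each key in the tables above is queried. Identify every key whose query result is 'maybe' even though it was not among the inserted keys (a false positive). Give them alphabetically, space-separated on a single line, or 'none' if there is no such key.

Answer: bee

Derivation:
Start: bits=000000
After insert 'cow': sets bits 1 5 -> bits=010001
After insert 'yak': sets bits 1 2 -> bits=011001
After insert 'rat': sets bits 0 2 -> bits=111001
After insert 'emu': sets bits 1 2 -> bits=111001
After insert 'pig': sets bits 4 5 -> bits=111011
After insert 'hen': sets bits 0 1 -> bits=111011
Not inserted: bee — query each against bits=111011:
query bee: checks bit0=1, bit1=1 (all 1) -> maybe => FALSE POSITIVE
False positives (alphabetical): bee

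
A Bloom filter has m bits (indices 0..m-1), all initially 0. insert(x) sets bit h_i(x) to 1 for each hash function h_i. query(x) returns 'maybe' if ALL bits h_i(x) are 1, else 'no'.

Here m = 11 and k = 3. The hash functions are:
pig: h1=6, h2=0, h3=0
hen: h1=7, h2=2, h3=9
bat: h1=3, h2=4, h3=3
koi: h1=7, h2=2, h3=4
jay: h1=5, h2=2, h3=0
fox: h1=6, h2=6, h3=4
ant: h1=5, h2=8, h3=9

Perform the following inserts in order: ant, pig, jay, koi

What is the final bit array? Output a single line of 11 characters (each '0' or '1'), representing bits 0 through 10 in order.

Start: bits=00000000000
After insert 'ant': sets bits 5 8 9 -> bits=00000100110
After insert 'pig': sets bits 0 6 -> bits=10000110110
After insert 'jay': sets bits 0 2 5 -> bits=10100110110
After insert 'koi': sets bits 2 4 7 -> bits=10101111110

Answer: 10101111110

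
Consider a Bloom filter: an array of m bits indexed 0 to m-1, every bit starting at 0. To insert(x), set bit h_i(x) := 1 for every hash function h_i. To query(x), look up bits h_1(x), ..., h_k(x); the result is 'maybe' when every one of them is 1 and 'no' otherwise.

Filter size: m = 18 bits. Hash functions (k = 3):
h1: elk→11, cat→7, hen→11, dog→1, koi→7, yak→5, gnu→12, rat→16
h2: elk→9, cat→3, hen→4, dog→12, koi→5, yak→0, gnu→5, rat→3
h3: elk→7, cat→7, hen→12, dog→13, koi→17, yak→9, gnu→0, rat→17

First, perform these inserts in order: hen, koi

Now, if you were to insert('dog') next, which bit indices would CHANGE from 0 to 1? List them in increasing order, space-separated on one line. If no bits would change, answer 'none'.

Start: bits=000000000000000000
After insert 'hen': sets bits 4 11 12 -> bits=000010000001100000
After insert 'koi': sets bits 5 7 17 -> bits=000011010001100001
insert 'dog' would touch bits 1 12 13; currently bit1=0, bit12=1, bit13=0
Bits that are 0 among those (would change 0->1): 1 13

Answer: 1 13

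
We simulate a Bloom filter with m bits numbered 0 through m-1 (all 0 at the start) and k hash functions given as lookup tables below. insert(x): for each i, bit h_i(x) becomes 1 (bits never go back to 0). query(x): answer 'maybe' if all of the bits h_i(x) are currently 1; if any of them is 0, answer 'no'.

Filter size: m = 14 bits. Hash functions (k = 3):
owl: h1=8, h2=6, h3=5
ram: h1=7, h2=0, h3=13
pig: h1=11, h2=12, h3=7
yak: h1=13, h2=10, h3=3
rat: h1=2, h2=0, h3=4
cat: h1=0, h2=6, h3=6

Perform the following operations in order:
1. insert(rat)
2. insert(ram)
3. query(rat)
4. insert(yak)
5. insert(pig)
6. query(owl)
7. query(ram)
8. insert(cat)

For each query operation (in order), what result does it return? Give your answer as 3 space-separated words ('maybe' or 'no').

Answer: maybe no maybe

Derivation:
Start: bits=00000000000000
Op 1: insert rat -> sets bits 0 2 4 -> bits=10101000000000
Op 2: insert ram -> sets bits 0 7 13 -> bits=10101001000001
Op 3: query rat -> checks bit0=1, bit2=1, bit4=1 (all 1) -> maybe
Op 4: insert yak -> sets bits 3 10 13 -> bits=10111001001001
Op 5: insert pig -> sets bits 7 11 12 -> bits=10111001001111
Op 6: query owl -> checks bit5=0, bit6=0, bit8=0 (has a 0) -> no
Op 7: query ram -> checks bit0=1, bit7=1, bit13=1 (all 1) -> maybe
Op 8: insert cat -> sets bits 0 6 -> bits=10111011001111
Query results in order: maybe no maybe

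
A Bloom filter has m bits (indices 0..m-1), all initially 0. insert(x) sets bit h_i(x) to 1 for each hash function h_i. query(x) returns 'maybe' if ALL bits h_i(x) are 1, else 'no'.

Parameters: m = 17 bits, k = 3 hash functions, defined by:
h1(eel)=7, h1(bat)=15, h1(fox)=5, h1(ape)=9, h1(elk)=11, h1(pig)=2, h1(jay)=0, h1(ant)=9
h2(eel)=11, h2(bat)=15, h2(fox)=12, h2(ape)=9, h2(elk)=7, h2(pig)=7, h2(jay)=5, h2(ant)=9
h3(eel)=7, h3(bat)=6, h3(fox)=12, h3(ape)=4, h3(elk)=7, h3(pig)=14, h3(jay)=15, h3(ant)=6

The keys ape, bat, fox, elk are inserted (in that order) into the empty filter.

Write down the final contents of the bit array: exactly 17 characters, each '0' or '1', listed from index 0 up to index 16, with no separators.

Start: bits=00000000000000000
After insert 'ape': sets bits 4 9 -> bits=00001000010000000
After insert 'bat': sets bits 6 15 -> bits=00001010010000010
After insert 'fox': sets bits 5 12 -> bits=00001110010010010
After insert 'elk': sets bits 7 11 -> bits=00001111010110010

Answer: 00001111010110010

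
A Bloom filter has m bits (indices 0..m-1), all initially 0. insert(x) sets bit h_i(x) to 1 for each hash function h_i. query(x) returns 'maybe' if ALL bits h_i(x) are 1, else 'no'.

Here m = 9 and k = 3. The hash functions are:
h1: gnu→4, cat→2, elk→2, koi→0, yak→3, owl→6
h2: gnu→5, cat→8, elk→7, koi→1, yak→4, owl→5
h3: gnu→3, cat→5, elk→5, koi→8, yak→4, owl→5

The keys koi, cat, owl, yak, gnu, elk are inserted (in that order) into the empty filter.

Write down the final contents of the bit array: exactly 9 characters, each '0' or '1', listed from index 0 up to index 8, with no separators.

Answer: 111111111

Derivation:
Start: bits=000000000
After insert 'koi': sets bits 0 1 8 -> bits=110000001
After insert 'cat': sets bits 2 5 8 -> bits=111001001
After insert 'owl': sets bits 5 6 -> bits=111001101
After insert 'yak': sets bits 3 4 -> bits=111111101
After insert 'gnu': sets bits 3 4 5 -> bits=111111101
After insert 'elk': sets bits 2 5 7 -> bits=111111111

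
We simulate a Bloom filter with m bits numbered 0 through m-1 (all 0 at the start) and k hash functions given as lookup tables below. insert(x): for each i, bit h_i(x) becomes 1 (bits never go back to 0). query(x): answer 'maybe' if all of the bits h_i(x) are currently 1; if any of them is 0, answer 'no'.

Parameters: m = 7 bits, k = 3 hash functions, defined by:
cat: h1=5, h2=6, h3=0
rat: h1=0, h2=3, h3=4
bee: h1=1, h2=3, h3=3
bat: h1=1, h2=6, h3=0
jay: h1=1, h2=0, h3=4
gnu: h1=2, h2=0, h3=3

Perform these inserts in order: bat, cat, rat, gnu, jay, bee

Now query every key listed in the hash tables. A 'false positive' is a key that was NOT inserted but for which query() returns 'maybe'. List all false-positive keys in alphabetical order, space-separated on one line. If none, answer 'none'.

Answer: none

Derivation:
Start: bits=0000000
After insert 'bat': sets bits 0 1 6 -> bits=1100001
After insert 'cat': sets bits 0 5 6 -> bits=1100011
After insert 'rat': sets bits 0 3 4 -> bits=1101111
After insert 'gnu': sets bits 0 2 3 -> bits=1111111
After insert 'jay': sets bits 0 1 4 -> bits=1111111
After insert 'bee': sets bits 1 3 -> bits=1111111
Not inserted: (none) — query each against bits=1111111:
False positives (alphabetical): none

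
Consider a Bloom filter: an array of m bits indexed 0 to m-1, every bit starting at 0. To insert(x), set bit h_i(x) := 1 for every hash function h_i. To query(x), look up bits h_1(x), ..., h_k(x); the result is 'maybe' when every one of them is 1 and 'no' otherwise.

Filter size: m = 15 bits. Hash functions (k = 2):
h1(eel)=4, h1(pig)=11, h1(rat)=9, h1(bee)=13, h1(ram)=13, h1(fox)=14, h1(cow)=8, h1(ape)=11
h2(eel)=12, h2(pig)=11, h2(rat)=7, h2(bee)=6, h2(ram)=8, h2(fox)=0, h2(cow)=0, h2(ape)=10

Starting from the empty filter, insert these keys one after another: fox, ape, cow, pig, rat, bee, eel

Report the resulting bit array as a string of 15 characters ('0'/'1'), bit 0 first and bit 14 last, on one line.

Answer: 100010111111111

Derivation:
Start: bits=000000000000000
After insert 'fox': sets bits 0 14 -> bits=100000000000001
After insert 'ape': sets bits 10 11 -> bits=100000000011001
After insert 'cow': sets bits 0 8 -> bits=100000001011001
After insert 'pig': sets bits 11 -> bits=100000001011001
After insert 'rat': sets bits 7 9 -> bits=100000011111001
After insert 'bee': sets bits 6 13 -> bits=100000111111011
After insert 'eel': sets bits 4 12 -> bits=100010111111111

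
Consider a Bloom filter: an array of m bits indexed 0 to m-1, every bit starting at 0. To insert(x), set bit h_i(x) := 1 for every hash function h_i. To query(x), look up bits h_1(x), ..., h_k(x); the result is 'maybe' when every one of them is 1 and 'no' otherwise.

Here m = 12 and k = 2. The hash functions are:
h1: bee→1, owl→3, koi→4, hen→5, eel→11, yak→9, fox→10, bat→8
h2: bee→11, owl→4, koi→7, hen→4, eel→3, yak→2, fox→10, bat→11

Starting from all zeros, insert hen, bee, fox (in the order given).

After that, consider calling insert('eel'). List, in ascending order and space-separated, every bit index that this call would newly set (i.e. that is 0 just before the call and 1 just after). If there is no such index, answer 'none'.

Start: bits=000000000000
After insert 'hen': sets bits 4 5 -> bits=000011000000
After insert 'bee': sets bits 1 11 -> bits=010011000001
After insert 'fox': sets bits 10 -> bits=010011000011
insert 'eel' would touch bits 3 11; currently bit3=0, bit11=1
Bits that are 0 among those (would change 0->1): 3

Answer: 3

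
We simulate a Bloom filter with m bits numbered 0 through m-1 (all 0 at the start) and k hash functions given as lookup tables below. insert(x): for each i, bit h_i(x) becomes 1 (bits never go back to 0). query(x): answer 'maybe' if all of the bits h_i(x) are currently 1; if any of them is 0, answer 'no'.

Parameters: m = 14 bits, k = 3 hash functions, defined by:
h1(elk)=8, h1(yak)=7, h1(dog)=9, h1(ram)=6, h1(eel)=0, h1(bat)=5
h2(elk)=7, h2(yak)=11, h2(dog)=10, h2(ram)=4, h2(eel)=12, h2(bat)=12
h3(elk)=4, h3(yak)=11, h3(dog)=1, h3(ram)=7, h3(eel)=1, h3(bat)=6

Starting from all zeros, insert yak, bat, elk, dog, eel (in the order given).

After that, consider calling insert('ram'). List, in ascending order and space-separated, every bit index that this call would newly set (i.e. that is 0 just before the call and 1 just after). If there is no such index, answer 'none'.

Start: bits=00000000000000
After insert 'yak': sets bits 7 11 -> bits=00000001000100
After insert 'bat': sets bits 5 6 12 -> bits=00000111000110
After insert 'elk': sets bits 4 7 8 -> bits=00001111100110
After insert 'dog': sets bits 1 9 10 -> bits=01001111111110
After insert 'eel': sets bits 0 1 12 -> bits=11001111111110
insert 'ram' would touch bits 4 6 7; currently bit4=1, bit6=1, bit7=1
Bits that are 0 among those (would change 0->1): none

Answer: none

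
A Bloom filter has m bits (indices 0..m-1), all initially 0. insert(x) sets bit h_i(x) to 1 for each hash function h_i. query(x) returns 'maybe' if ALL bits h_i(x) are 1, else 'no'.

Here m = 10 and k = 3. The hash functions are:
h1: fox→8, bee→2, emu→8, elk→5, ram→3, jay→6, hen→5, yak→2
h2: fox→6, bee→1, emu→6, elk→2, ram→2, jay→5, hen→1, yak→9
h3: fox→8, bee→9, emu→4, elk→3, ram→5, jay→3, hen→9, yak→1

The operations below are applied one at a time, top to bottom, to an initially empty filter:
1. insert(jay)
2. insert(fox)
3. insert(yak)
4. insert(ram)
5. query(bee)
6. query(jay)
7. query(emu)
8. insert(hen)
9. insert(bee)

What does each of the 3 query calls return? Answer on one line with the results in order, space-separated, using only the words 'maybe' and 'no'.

Answer: maybe maybe no

Derivation:
Start: bits=0000000000
Op 1: insert jay -> sets bits 3 5 6 -> bits=0001011000
Op 2: insert fox -> sets bits 6 8 -> bits=0001011010
Op 3: insert yak -> sets bits 1 2 9 -> bits=0111011011
Op 4: insert ram -> sets bits 2 3 5 -> bits=0111011011
Op 5: query bee -> checks bit1=1, bit2=1, bit9=1 (all 1) -> maybe
Op 6: query jay -> checks bit3=1, bit5=1, bit6=1 (all 1) -> maybe
Op 7: query emu -> checks bit4=0, bit6=1, bit8=1 (has a 0) -> no
Op 8: insert hen -> sets bits 1 5 9 -> bits=0111011011
Op 9: insert bee -> sets bits 1 2 9 -> bits=0111011011
Query results in order: maybe maybe no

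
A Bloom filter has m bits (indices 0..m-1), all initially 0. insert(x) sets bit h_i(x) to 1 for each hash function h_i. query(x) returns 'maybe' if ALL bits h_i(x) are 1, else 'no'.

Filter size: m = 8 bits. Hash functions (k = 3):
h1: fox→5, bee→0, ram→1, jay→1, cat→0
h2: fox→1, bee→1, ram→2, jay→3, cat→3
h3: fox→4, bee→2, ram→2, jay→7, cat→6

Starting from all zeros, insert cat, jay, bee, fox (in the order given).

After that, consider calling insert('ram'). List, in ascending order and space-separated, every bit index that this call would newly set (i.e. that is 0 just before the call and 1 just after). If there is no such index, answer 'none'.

Start: bits=00000000
After insert 'cat': sets bits 0 3 6 -> bits=10010010
After insert 'jay': sets bits 1 3 7 -> bits=11010011
After insert 'bee': sets bits 0 1 2 -> bits=11110011
After insert 'fox': sets bits 1 4 5 -> bits=11111111
insert 'ram' would touch bits 1 2; currently bit1=1, bit2=1
Bits that are 0 among those (would change 0->1): none

Answer: none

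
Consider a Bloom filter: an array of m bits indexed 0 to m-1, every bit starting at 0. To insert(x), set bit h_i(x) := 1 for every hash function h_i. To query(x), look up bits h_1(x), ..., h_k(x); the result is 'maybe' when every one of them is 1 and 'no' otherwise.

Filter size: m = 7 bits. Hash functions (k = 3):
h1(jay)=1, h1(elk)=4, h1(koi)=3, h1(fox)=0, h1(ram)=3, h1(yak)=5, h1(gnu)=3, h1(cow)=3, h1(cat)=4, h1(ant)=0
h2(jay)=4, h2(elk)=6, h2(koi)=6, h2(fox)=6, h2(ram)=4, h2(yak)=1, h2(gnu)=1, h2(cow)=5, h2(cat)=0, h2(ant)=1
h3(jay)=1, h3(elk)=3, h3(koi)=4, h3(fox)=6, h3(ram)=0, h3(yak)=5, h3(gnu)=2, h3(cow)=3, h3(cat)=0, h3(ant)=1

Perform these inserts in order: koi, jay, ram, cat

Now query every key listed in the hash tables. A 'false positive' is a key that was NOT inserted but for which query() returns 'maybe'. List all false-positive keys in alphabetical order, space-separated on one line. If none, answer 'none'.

Start: bits=0000000
After insert 'koi': sets bits 3 4 6 -> bits=0001101
After insert 'jay': sets bits 1 4 -> bits=0101101
After insert 'ram': sets bits 0 3 4 -> bits=1101101
After insert 'cat': sets bits 0 4 -> bits=1101101
Not inserted: ant cow elk fox gnu yak — query each against bits=1101101:
query ant: checks bit0=1, bit1=1 (all 1) -> maybe => FALSE POSITIVE
query cow: checks bit3=1, bit5=0 (has a 0) -> no => not a false positive
query elk: checks bit3=1, bit4=1, bit6=1 (all 1) -> maybe => FALSE POSITIVE
query fox: checks bit0=1, bit6=1 (all 1) -> maybe => FALSE POSITIVE
query gnu: checks bit1=1, bit2=0, bit3=1 (has a 0) -> no => not a false positive
query yak: checks bit1=1, bit5=0 (has a 0) -> no => not a false positive
False positives (alphabetical): ant elk fox

Answer: ant elk fox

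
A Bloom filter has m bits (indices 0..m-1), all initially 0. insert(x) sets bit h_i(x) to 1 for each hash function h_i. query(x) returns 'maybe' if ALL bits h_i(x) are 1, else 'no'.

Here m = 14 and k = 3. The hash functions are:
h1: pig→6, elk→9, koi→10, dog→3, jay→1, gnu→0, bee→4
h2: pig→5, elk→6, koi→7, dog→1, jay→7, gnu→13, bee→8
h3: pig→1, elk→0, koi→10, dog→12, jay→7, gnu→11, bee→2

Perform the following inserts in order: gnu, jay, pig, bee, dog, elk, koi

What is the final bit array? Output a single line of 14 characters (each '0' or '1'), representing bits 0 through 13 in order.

Start: bits=00000000000000
After insert 'gnu': sets bits 0 11 13 -> bits=10000000000101
After insert 'jay': sets bits 1 7 -> bits=11000001000101
After insert 'pig': sets bits 1 5 6 -> bits=11000111000101
After insert 'bee': sets bits 2 4 8 -> bits=11101111100101
After insert 'dog': sets bits 1 3 12 -> bits=11111111100111
After insert 'elk': sets bits 0 6 9 -> bits=11111111110111
After insert 'koi': sets bits 7 10 -> bits=11111111111111

Answer: 11111111111111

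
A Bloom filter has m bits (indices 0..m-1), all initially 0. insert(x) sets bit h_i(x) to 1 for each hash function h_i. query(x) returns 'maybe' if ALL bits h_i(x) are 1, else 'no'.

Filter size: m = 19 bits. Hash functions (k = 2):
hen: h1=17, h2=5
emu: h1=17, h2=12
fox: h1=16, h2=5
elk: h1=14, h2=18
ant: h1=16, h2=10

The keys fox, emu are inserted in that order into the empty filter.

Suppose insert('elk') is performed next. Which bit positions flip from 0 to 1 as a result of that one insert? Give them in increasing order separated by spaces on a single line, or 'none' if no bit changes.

Start: bits=0000000000000000000
After insert 'fox': sets bits 5 16 -> bits=0000010000000000100
After insert 'emu': sets bits 12 17 -> bits=0000010000001000110
insert 'elk' would touch bits 14 18; currently bit14=0, bit18=0
Bits that are 0 among those (would change 0->1): 14 18

Answer: 14 18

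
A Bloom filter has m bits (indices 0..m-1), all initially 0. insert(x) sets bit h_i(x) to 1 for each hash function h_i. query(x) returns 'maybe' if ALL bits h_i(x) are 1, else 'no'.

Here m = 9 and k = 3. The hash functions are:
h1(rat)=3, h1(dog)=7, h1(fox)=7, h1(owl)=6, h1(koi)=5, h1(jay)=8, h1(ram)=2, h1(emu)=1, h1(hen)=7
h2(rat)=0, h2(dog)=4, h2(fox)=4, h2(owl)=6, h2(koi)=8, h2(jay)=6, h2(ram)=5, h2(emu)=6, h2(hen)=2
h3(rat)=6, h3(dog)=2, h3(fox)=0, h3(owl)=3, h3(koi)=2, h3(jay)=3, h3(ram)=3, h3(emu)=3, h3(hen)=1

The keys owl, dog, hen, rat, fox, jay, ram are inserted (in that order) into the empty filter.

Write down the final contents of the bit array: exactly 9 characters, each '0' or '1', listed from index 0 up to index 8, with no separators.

Start: bits=000000000
After insert 'owl': sets bits 3 6 -> bits=000100100
After insert 'dog': sets bits 2 4 7 -> bits=001110110
After insert 'hen': sets bits 1 2 7 -> bits=011110110
After insert 'rat': sets bits 0 3 6 -> bits=111110110
After insert 'fox': sets bits 0 4 7 -> bits=111110110
After insert 'jay': sets bits 3 6 8 -> bits=111110111
After insert 'ram': sets bits 2 3 5 -> bits=111111111

Answer: 111111111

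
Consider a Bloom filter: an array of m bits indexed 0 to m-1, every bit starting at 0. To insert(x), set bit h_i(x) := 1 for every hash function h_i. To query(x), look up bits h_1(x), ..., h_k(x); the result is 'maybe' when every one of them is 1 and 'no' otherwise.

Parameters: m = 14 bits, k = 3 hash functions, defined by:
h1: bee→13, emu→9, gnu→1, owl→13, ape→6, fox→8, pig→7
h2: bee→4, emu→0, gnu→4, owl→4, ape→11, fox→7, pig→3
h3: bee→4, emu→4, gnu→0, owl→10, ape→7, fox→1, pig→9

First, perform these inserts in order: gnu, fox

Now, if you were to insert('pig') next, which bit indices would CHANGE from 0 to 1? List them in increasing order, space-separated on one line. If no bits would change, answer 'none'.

Start: bits=00000000000000
After insert 'gnu': sets bits 0 1 4 -> bits=11001000000000
After insert 'fox': sets bits 1 7 8 -> bits=11001001100000
insert 'pig' would touch bits 3 7 9; currently bit3=0, bit7=1, bit9=0
Bits that are 0 among those (would change 0->1): 3 9

Answer: 3 9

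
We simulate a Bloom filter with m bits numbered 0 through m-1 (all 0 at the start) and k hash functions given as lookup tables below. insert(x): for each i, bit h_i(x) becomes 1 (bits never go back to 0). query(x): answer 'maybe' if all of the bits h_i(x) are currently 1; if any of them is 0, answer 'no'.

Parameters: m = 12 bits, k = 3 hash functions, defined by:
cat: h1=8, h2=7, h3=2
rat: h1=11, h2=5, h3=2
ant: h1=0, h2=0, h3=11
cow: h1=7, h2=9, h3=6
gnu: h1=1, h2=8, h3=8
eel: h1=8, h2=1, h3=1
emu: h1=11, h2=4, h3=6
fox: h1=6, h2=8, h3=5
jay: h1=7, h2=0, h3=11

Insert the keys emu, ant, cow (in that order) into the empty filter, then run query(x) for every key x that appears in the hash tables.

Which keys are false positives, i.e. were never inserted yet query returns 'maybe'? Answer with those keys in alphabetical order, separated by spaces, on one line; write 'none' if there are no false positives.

Answer: jay

Derivation:
Start: bits=000000000000
After insert 'emu': sets bits 4 6 11 -> bits=000010100001
After insert 'ant': sets bits 0 11 -> bits=100010100001
After insert 'cow': sets bits 6 7 9 -> bits=100010110101
Not inserted: cat eel fox gnu jay rat — query each against bits=100010110101:
query cat: checks bit2=0, bit7=1, bit8=0 (has a 0) -> no => not a false positive
query eel: checks bit1=0, bit8=0 (has a 0) -> no => not a false positive
query fox: checks bit5=0, bit6=1, bit8=0 (has a 0) -> no => not a false positive
query gnu: checks bit1=0, bit8=0 (has a 0) -> no => not a false positive
query jay: checks bit0=1, bit7=1, bit11=1 (all 1) -> maybe => FALSE POSITIVE
query rat: checks bit2=0, bit5=0, bit11=1 (has a 0) -> no => not a false positive
False positives (alphabetical): jay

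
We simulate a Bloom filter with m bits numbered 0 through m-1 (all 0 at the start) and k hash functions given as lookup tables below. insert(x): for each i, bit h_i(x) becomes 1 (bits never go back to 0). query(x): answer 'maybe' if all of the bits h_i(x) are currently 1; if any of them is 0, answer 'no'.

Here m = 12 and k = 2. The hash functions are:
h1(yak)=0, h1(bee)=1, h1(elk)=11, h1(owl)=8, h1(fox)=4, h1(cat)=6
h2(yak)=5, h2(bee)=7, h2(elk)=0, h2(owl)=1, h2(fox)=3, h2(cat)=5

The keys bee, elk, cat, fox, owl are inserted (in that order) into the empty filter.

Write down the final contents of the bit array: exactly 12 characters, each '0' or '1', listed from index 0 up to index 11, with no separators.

Answer: 110111111001

Derivation:
Start: bits=000000000000
After insert 'bee': sets bits 1 7 -> bits=010000010000
After insert 'elk': sets bits 0 11 -> bits=110000010001
After insert 'cat': sets bits 5 6 -> bits=110001110001
After insert 'fox': sets bits 3 4 -> bits=110111110001
After insert 'owl': sets bits 1 8 -> bits=110111111001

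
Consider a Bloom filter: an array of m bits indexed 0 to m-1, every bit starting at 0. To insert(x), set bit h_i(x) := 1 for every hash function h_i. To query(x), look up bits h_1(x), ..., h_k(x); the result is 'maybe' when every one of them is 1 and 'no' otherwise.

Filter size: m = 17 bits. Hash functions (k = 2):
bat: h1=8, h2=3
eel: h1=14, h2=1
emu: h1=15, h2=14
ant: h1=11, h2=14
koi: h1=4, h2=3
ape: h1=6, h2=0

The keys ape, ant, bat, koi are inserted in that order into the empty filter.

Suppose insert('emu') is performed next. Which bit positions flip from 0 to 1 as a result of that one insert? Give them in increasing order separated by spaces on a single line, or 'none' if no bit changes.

Answer: 15

Derivation:
Start: bits=00000000000000000
After insert 'ape': sets bits 0 6 -> bits=10000010000000000
After insert 'ant': sets bits 11 14 -> bits=10000010000100100
After insert 'bat': sets bits 3 8 -> bits=10010010100100100
After insert 'koi': sets bits 3 4 -> bits=10011010100100100
insert 'emu' would touch bits 14 15; currently bit14=1, bit15=0
Bits that are 0 among those (would change 0->1): 15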